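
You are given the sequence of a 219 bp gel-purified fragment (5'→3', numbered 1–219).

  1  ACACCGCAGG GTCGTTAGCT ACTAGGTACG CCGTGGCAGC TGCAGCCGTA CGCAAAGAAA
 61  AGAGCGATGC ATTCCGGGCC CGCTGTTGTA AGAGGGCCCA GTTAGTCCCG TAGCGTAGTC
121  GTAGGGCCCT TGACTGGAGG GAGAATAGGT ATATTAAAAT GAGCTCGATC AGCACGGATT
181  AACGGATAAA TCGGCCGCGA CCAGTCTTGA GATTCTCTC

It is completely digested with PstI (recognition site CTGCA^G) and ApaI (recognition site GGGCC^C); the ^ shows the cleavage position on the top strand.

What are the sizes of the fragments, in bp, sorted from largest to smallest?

91, 44, 36, 30, 18 bp

The PstI site (CTGCAG) starts at position 40.
PstI cuts after base 5 of each site (before the last base), so after position 44.
ApaI sites (GGGCCC) start at positions 76, 94, 124.
ApaI cuts after base 5 of each site (before the last base), so after positions 80, 98, 128.
Combined cut positions: 44, 80, 98, 128.
Linear molecule, 4 cuts → 5 fragments:
  1–44 → 44 bp
  45–80 → 36 bp
  81–98 → 18 bp
  99–128 → 30 bp
  129–219 → 91 bp
Sorted largest to smallest: 91, 44, 36, 30, 18 bp.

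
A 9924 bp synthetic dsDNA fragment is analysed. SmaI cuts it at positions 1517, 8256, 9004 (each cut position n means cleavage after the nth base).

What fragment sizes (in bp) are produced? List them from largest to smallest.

Linear molecule, 3 cuts → 4 fragments:
  1517 − 0 = 1517 bp
  8256 − 1517 = 6739 bp
  9004 − 8256 = 748 bp
  9924 − 9004 = 920 bp
Sorted largest to smallest: 6739, 1517, 920, 748 bp.

6739, 1517, 920, 748 bp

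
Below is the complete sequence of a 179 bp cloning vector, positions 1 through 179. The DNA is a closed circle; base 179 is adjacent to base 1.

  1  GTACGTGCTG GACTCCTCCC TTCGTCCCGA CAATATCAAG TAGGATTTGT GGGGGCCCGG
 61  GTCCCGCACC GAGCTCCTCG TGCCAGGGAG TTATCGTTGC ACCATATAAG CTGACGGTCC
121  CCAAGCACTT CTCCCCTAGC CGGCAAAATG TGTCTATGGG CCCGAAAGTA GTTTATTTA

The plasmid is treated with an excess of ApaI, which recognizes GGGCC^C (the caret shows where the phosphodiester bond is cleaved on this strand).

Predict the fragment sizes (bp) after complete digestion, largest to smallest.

105, 74 bp

ApaI sites (GGGCCC) start at positions 53, 158.
ApaI cuts after base 5 of each site (before the last base), so after positions 57, 162.
Circular molecule, 2 cuts → 2 fragments:
  58–162 → 105 bp
  163–179 then 1–57 → 17 + 57 = 74 bp
Sorted largest to smallest: 105, 74 bp.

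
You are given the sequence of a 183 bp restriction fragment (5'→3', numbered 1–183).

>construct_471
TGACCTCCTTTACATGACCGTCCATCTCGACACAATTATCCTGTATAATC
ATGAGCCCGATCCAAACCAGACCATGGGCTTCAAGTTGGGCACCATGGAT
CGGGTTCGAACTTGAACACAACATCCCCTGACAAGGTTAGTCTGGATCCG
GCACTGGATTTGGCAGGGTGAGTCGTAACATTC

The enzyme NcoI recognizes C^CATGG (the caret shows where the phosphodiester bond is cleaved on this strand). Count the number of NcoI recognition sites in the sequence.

2

CCATGG occurs starting at positions 72, 93.
NcoI cuts at 2 sites.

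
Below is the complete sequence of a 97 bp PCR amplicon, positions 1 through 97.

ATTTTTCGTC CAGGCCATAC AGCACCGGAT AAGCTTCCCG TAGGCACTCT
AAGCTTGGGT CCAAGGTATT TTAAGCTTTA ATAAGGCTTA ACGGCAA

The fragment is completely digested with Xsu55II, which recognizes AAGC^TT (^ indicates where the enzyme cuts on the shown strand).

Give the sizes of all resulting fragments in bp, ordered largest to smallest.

34, 22, 21, 20 bp

Xsu55II sites (AAGCTT) start at positions 31, 51, 73.
Xsu55II cuts after base 4 of each site, so after positions 34, 54, 76.
Linear molecule, 3 cuts → 4 fragments:
  1–34 → 34 bp
  35–54 → 20 bp
  55–76 → 22 bp
  77–97 → 21 bp
Sorted largest to smallest: 34, 22, 21, 20 bp.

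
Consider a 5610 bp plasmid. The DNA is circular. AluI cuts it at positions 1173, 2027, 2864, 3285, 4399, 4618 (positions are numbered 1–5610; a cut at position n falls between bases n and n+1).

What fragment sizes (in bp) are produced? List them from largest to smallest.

Circular molecule, 6 cuts → 6 fragments:
  2027 − 1173 = 854 bp
  2864 − 2027 = 837 bp
  3285 − 2864 = 421 bp
  4399 − 3285 = 1114 bp
  4618 − 4399 = 219 bp
  wrap: 5610 − 4618 + 1173 = 2165 bp
Sorted largest to smallest: 2165, 1114, 854, 837, 421, 219 bp.

2165, 1114, 854, 837, 421, 219 bp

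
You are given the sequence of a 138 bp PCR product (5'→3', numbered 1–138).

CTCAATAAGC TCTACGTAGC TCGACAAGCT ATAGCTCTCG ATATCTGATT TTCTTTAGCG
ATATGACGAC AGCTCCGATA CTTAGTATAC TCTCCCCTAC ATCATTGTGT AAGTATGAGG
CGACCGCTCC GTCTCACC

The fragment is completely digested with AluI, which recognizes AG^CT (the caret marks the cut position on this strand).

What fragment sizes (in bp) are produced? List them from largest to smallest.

66, 38, 10, 9, 9, 6 bp

AluI sites (AGCT) start at positions 8, 18, 27, 33, 71.
AluI cuts after base 2 of each site, so after positions 9, 19, 28, 34, 72.
Linear molecule, 5 cuts → 6 fragments:
  1–9 → 9 bp
  10–19 → 10 bp
  20–28 → 9 bp
  29–34 → 6 bp
  35–72 → 38 bp
  73–138 → 66 bp
Sorted largest to smallest: 66, 38, 10, 9, 9, 6 bp.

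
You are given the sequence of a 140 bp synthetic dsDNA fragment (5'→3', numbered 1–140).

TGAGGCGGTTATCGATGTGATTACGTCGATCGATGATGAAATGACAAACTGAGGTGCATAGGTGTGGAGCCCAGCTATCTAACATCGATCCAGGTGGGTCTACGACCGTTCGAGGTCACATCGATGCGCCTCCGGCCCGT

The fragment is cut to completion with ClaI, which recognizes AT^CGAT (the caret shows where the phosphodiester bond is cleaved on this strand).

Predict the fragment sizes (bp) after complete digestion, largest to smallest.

55, 36, 19, 18, 12 bp

ClaI sites (ATCGAT) start at positions 11, 29, 84, 120.
ClaI cuts after base 2 of each site, so after positions 12, 30, 85, 121.
Linear molecule, 4 cuts → 5 fragments:
  1–12 → 12 bp
  13–30 → 18 bp
  31–85 → 55 bp
  86–121 → 36 bp
  122–140 → 19 bp
Sorted largest to smallest: 55, 36, 19, 18, 12 bp.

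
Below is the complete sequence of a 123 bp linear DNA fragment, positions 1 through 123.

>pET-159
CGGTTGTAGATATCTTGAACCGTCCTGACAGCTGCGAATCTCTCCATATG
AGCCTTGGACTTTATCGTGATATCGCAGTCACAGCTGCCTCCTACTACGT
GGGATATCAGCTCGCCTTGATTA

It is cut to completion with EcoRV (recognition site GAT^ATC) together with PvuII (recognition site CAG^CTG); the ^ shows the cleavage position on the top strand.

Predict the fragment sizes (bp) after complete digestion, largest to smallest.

EcoRV sites (GATATC) start at positions 9, 69, 103.
EcoRV cuts after base 3 of each site, so after positions 11, 71, 105.
PvuII sites (CAGCTG) start at positions 29, 82.
PvuII cuts after base 3 of each site, so after positions 31, 84.
Combined cut positions: 11, 31, 71, 84, 105.
Linear molecule, 5 cuts → 6 fragments:
  1–11 → 11 bp
  12–31 → 20 bp
  32–71 → 40 bp
  72–84 → 13 bp
  85–105 → 21 bp
  106–123 → 18 bp
Sorted largest to smallest: 40, 21, 20, 18, 13, 11 bp.

40, 21, 20, 18, 13, 11 bp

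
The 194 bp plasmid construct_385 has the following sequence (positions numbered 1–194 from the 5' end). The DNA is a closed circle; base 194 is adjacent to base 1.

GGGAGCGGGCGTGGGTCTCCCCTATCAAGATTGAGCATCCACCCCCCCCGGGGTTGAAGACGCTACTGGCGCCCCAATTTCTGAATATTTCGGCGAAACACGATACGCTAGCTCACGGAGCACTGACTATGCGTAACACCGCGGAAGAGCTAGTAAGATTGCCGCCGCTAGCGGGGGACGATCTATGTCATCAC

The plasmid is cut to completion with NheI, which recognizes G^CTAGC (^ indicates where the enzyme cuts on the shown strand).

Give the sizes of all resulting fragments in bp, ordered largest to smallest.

134, 60 bp

NheI sites (GCTAGC) start at positions 107, 167.
NheI cuts after the first base of each site, so after positions 107, 167.
Circular molecule, 2 cuts → 2 fragments:
  108–167 → 60 bp
  168–194 then 1–107 → 27 + 107 = 134 bp
Sorted largest to smallest: 134, 60 bp.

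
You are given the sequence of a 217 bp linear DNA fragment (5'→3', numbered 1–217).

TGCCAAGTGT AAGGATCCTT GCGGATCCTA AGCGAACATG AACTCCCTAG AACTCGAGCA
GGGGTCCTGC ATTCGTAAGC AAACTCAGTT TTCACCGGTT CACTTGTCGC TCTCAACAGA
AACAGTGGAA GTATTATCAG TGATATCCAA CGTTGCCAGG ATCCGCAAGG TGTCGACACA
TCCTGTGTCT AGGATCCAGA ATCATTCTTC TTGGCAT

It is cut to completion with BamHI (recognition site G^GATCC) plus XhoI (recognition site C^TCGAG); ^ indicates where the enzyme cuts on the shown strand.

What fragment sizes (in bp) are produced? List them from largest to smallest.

BamHI sites (GGATCC) start at positions 13, 23, 159, 192.
BamHI cuts after the first base of each site, so after positions 13, 23, 159, 192.
The XhoI site (CTCGAG) starts at position 53.
XhoI cuts after the first base of each site, so after position 53.
Combined cut positions: 13, 23, 53, 159, 192.
Linear molecule, 5 cuts → 6 fragments:
  1–13 → 13 bp
  14–23 → 10 bp
  24–53 → 30 bp
  54–159 → 106 bp
  160–192 → 33 bp
  193–217 → 25 bp
Sorted largest to smallest: 106, 33, 30, 25, 13, 10 bp.

106, 33, 30, 25, 13, 10 bp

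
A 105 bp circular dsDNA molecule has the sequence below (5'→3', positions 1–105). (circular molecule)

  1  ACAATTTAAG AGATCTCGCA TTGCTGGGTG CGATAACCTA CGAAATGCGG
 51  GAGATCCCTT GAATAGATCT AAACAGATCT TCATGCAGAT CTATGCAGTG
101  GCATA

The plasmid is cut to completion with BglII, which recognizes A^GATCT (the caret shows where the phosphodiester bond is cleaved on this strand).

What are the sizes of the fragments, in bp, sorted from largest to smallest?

BglII sites (AGATCT) start at positions 11, 65, 75, 87.
BglII cuts after the first base of each site, so after positions 11, 65, 75, 87.
Circular molecule, 4 cuts → 4 fragments:
  12–65 → 54 bp
  66–75 → 10 bp
  76–87 → 12 bp
  88–105 then 1–11 → 18 + 11 = 29 bp
Sorted largest to smallest: 54, 29, 12, 10 bp.

54, 29, 12, 10 bp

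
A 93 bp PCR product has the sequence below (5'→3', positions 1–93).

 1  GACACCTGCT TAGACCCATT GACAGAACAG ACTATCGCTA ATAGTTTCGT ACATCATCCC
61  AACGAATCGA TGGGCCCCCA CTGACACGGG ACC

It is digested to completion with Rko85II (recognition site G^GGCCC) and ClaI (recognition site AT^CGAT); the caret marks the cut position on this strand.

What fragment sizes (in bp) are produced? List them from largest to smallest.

The Rko85II site (GGGCCC) starts at position 72.
Rko85II cuts after the first base of each site, so after position 72.
The ClaI site (ATCGAT) starts at position 66.
ClaI cuts after base 2 of each site, so after position 67.
Combined cut positions: 67, 72.
Linear molecule, 2 cuts → 3 fragments:
  1–67 → 67 bp
  68–72 → 5 bp
  73–93 → 21 bp
Sorted largest to smallest: 67, 21, 5 bp.

67, 21, 5 bp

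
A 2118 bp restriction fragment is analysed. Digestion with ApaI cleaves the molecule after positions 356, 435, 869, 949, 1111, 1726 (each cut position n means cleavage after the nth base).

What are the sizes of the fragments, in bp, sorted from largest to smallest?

615, 434, 392, 356, 162, 80, 79 bp

Linear molecule, 6 cuts → 7 fragments:
  356 − 0 = 356 bp
  435 − 356 = 79 bp
  869 − 435 = 434 bp
  949 − 869 = 80 bp
  1111 − 949 = 162 bp
  1726 − 1111 = 615 bp
  2118 − 1726 = 392 bp
Sorted largest to smallest: 615, 434, 392, 356, 162, 80, 79 bp.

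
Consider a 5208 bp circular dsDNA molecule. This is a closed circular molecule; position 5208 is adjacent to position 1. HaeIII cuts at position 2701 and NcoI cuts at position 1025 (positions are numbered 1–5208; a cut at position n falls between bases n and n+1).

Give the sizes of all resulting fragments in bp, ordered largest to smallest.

3532, 1676 bp

Combined cut positions (sorted): 1025, 2701.
Circular molecule, 2 cuts → 2 fragments:
  2701 − 1025 = 1676 bp
  wrap: 5208 − 2701 + 1025 = 3532 bp
Sorted largest to smallest: 3532, 1676 bp.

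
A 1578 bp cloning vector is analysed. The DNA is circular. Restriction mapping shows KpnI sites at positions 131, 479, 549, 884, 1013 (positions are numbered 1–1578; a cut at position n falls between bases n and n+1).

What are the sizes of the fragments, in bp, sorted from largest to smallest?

Circular molecule, 5 cuts → 5 fragments:
  479 − 131 = 348 bp
  549 − 479 = 70 bp
  884 − 549 = 335 bp
  1013 − 884 = 129 bp
  wrap: 1578 − 1013 + 131 = 696 bp
Sorted largest to smallest: 696, 348, 335, 129, 70 bp.

696, 348, 335, 129, 70 bp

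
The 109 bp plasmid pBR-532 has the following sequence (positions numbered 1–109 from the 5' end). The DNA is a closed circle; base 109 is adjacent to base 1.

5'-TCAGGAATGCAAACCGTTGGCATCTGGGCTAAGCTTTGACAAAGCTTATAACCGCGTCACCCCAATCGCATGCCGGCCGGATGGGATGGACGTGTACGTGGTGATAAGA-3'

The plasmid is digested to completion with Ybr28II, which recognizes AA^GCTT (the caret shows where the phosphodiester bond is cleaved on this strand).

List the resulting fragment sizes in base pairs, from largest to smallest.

98, 11 bp

Ybr28II sites (AAGCTT) start at positions 31, 42.
Ybr28II cuts after base 2 of each site, so after positions 32, 43.
Circular molecule, 2 cuts → 2 fragments:
  33–43 → 11 bp
  44–109 then 1–32 → 66 + 32 = 98 bp
Sorted largest to smallest: 98, 11 bp.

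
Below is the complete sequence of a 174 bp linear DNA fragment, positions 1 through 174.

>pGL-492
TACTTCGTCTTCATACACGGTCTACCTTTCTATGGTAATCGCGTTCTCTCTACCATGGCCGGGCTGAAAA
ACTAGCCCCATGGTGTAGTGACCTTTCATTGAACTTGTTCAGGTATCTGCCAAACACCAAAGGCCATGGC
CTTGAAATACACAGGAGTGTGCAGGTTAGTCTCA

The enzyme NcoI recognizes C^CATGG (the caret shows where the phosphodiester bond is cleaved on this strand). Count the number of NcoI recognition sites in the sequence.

CCATGG occurs starting at positions 53, 78, 134.
NcoI cuts at 3 sites.

3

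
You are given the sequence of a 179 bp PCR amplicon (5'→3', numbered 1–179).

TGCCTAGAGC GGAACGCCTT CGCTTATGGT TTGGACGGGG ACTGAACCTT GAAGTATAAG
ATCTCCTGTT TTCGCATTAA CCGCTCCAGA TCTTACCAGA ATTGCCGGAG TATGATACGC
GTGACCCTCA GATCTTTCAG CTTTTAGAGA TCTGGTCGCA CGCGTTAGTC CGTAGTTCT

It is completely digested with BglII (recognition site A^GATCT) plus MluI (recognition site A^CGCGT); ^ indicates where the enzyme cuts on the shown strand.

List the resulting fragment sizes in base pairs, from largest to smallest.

59, 29, 29, 19, 18, 13, 12 bp

BglII sites (AGATCT) start at positions 59, 88, 130, 148.
BglII cuts after the first base of each site, so after positions 59, 88, 130, 148.
MluI sites (ACGCGT) start at positions 117, 160.
MluI cuts after the first base of each site, so after positions 117, 160.
Combined cut positions: 59, 88, 117, 130, 148, 160.
Linear molecule, 6 cuts → 7 fragments:
  1–59 → 59 bp
  60–88 → 29 bp
  89–117 → 29 bp
  118–130 → 13 bp
  131–148 → 18 bp
  149–160 → 12 bp
  161–179 → 19 bp
Sorted largest to smallest: 59, 29, 29, 19, 18, 13, 12 bp.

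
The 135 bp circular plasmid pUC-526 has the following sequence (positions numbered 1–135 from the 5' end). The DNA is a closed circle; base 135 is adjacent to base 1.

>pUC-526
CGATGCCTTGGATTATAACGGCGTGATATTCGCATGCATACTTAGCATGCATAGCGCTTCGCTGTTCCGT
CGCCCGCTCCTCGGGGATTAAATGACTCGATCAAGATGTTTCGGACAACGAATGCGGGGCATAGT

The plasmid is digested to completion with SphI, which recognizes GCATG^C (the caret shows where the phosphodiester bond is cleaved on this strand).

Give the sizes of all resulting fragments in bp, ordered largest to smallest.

SphI sites (GCATGC) start at positions 32, 45.
SphI cuts after base 5 of each site (before the last base), so after positions 36, 49.
Circular molecule, 2 cuts → 2 fragments:
  37–49 → 13 bp
  50–135 then 1–36 → 86 + 36 = 122 bp
Sorted largest to smallest: 122, 13 bp.

122, 13 bp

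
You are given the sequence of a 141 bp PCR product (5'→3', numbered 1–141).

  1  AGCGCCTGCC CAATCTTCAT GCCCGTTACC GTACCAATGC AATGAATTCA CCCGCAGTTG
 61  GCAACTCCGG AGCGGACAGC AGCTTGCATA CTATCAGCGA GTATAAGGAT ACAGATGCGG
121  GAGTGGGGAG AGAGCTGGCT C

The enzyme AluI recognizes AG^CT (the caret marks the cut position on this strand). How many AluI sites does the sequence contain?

AGCT occurs starting at positions 81, 133.
AluI cuts at 2 sites.

2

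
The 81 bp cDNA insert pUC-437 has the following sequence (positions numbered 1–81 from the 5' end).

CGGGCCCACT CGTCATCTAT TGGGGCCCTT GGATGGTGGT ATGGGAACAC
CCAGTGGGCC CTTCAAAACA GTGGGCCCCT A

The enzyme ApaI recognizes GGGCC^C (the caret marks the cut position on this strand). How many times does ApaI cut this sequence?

4

GGGCCC occurs starting at positions 2, 23, 56, 73.
ApaI cuts at 4 sites.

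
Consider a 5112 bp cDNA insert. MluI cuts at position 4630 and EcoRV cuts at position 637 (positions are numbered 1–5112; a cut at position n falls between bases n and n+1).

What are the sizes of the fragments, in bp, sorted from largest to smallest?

Combined cut positions (sorted): 637, 4630.
Linear molecule, 2 cuts → 3 fragments:
  637 − 0 = 637 bp
  4630 − 637 = 3993 bp
  5112 − 4630 = 482 bp
Sorted largest to smallest: 3993, 637, 482 bp.

3993, 637, 482 bp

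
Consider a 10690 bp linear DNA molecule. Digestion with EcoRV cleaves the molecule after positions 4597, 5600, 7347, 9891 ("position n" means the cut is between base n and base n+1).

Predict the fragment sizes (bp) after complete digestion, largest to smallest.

4597, 2544, 1747, 1003, 799 bp

Linear molecule, 4 cuts → 5 fragments:
  4597 − 0 = 4597 bp
  5600 − 4597 = 1003 bp
  7347 − 5600 = 1747 bp
  9891 − 7347 = 2544 bp
  10690 − 9891 = 799 bp
Sorted largest to smallest: 4597, 2544, 1747, 1003, 799 bp.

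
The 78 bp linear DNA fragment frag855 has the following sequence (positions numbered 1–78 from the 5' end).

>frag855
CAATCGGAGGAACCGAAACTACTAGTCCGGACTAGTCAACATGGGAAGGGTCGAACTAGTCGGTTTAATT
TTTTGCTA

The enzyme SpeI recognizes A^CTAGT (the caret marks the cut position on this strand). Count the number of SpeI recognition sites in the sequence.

ACTAGT occurs starting at positions 21, 31, 55.
SpeI cuts at 3 sites.

3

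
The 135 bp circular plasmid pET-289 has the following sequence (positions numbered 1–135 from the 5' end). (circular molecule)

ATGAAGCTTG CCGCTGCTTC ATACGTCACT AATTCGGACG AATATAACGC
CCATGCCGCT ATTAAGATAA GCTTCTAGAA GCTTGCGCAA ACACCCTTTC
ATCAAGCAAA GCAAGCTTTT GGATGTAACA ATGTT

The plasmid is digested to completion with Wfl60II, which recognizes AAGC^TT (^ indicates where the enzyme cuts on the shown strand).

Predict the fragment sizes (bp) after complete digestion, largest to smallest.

65, 34, 26, 10 bp

Wfl60II sites (AAGCTT) start at positions 4, 69, 79, 113.
Wfl60II cuts after base 4 of each site, so after positions 7, 72, 82, 116.
Circular molecule, 4 cuts → 4 fragments:
  8–72 → 65 bp
  73–82 → 10 bp
  83–116 → 34 bp
  117–135 then 1–7 → 19 + 7 = 26 bp
Sorted largest to smallest: 65, 34, 26, 10 bp.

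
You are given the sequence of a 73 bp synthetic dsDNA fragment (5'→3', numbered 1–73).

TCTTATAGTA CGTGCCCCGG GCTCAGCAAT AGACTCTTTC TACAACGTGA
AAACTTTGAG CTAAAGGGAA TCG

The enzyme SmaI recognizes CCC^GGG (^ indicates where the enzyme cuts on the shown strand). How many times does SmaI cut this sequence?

1

CCCGGG occurs starting at position 16.
SmaI cuts at 1 site.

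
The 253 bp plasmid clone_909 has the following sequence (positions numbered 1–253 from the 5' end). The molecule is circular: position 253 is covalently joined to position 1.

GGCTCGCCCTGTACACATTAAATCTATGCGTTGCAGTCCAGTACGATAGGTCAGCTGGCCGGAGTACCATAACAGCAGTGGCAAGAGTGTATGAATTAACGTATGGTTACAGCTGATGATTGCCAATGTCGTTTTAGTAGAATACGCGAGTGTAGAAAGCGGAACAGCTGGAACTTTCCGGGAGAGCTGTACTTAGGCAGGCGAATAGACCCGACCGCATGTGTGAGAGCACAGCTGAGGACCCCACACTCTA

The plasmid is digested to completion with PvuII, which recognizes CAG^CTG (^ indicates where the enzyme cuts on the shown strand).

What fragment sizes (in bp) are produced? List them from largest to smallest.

73, 67, 58, 55 bp

PvuII sites (CAGCTG) start at positions 52, 110, 165, 232.
PvuII cuts after base 3 of each site, so after positions 54, 112, 167, 234.
Circular molecule, 4 cuts → 4 fragments:
  55–112 → 58 bp
  113–167 → 55 bp
  168–234 → 67 bp
  235–253 then 1–54 → 19 + 54 = 73 bp
Sorted largest to smallest: 73, 67, 58, 55 bp.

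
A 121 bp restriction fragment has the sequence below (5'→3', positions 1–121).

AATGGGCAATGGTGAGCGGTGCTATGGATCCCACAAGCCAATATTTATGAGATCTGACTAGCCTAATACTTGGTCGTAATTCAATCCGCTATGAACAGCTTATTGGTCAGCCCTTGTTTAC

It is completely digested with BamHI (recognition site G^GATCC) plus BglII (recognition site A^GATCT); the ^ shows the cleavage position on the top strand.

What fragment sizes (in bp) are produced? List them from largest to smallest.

71, 26, 24 bp

The BamHI site (GGATCC) starts at position 26.
BamHI cuts after the first base of each site, so after position 26.
The BglII site (AGATCT) starts at position 50.
BglII cuts after the first base of each site, so after position 50.
Combined cut positions: 26, 50.
Linear molecule, 2 cuts → 3 fragments:
  1–26 → 26 bp
  27–50 → 24 bp
  51–121 → 71 bp
Sorted largest to smallest: 71, 26, 24 bp.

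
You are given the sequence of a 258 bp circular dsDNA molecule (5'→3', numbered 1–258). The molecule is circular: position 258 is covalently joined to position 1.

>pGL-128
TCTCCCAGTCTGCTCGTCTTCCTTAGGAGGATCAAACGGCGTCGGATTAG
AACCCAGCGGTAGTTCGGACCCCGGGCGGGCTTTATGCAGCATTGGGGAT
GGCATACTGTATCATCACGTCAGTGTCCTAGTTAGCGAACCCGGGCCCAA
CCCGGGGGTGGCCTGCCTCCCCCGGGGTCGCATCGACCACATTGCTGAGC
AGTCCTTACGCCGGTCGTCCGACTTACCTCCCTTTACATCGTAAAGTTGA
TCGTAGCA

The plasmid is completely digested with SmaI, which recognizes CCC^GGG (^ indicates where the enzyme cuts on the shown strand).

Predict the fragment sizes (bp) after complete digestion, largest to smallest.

158, 69, 20, 11 bp

SmaI sites (CCCGGG) start at positions 71, 140, 151, 171.
SmaI cuts after base 3 of each site, so after positions 73, 142, 153, 173.
Circular molecule, 4 cuts → 4 fragments:
  74–142 → 69 bp
  143–153 → 11 bp
  154–173 → 20 bp
  174–258 then 1–73 → 85 + 73 = 158 bp
Sorted largest to smallest: 158, 69, 20, 11 bp.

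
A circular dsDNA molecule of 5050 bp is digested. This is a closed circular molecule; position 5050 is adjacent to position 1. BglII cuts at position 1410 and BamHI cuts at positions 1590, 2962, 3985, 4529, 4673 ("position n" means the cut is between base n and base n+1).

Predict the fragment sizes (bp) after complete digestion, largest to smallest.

Combined cut positions (sorted): 1410, 1590, 2962, 3985, 4529, 4673.
Circular molecule, 6 cuts → 6 fragments:
  1590 − 1410 = 180 bp
  2962 − 1590 = 1372 bp
  3985 − 2962 = 1023 bp
  4529 − 3985 = 544 bp
  4673 − 4529 = 144 bp
  wrap: 5050 − 4673 + 1410 = 1787 bp
Sorted largest to smallest: 1787, 1372, 1023, 544, 180, 144 bp.

1787, 1372, 1023, 544, 180, 144 bp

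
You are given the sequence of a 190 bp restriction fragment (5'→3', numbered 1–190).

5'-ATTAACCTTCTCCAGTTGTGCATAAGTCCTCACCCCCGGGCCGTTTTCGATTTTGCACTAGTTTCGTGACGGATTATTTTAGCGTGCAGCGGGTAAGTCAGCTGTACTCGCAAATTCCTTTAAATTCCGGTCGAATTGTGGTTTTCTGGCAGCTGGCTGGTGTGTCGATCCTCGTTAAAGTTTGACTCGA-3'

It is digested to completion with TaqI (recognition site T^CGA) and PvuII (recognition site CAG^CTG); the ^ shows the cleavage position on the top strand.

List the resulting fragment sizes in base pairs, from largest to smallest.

TaqI sites (TCGA) start at positions 47, 131, 165, 187.
TaqI cuts after the first base of each site, so after positions 47, 131, 165, 187.
PvuII sites (CAGCTG) start at positions 99, 150.
PvuII cuts after base 3 of each site, so after positions 101, 152.
Combined cut positions: 47, 101, 131, 152, 165, 187.
Linear molecule, 6 cuts → 7 fragments:
  1–47 → 47 bp
  48–101 → 54 bp
  102–131 → 30 bp
  132–152 → 21 bp
  153–165 → 13 bp
  166–187 → 22 bp
  188–190 → 3 bp
Sorted largest to smallest: 54, 47, 30, 22, 21, 13, 3 bp.

54, 47, 30, 22, 21, 13, 3 bp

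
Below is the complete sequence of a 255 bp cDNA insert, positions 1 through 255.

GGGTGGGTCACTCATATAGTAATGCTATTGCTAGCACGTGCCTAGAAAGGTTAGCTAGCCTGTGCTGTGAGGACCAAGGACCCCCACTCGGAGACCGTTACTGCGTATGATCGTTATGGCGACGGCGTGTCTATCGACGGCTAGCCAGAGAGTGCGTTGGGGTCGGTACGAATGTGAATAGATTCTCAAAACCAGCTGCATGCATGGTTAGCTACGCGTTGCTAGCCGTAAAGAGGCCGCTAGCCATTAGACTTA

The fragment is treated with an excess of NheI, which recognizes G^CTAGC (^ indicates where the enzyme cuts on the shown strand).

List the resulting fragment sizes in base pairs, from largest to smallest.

NheI sites (GCTAGC) start at positions 30, 54, 140, 221, 239.
NheI cuts after the first base of each site, so after positions 30, 54, 140, 221, 239.
Linear molecule, 5 cuts → 6 fragments:
  1–30 → 30 bp
  31–54 → 24 bp
  55–140 → 86 bp
  141–221 → 81 bp
  222–239 → 18 bp
  240–255 → 16 bp
Sorted largest to smallest: 86, 81, 30, 24, 18, 16 bp.

86, 81, 30, 24, 18, 16 bp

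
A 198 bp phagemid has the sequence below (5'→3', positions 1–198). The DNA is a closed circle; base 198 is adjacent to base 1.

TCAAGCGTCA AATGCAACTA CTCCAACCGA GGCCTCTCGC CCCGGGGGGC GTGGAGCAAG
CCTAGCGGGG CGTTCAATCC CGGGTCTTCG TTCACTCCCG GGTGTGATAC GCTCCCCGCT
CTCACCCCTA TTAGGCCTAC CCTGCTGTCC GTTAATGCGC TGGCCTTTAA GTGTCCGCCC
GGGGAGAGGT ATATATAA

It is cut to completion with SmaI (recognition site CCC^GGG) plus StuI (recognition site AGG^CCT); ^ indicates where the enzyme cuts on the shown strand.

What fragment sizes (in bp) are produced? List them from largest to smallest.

50, 45, 38, 36, 18, 11 bp

SmaI sites (CCCGGG) start at positions 41, 79, 97, 178.
SmaI cuts after base 3 of each site, so after positions 43, 81, 99, 180.
StuI sites (AGGCCT) start at positions 30, 133.
StuI cuts after base 3 of each site, so after positions 32, 135.
Combined cut positions: 32, 43, 81, 99, 135, 180.
Circular molecule, 6 cuts → 6 fragments:
  33–43 → 11 bp
  44–81 → 38 bp
  82–99 → 18 bp
  100–135 → 36 bp
  136–180 → 45 bp
  181–198 then 1–32 → 18 + 32 = 50 bp
Sorted largest to smallest: 50, 45, 38, 36, 18, 11 bp.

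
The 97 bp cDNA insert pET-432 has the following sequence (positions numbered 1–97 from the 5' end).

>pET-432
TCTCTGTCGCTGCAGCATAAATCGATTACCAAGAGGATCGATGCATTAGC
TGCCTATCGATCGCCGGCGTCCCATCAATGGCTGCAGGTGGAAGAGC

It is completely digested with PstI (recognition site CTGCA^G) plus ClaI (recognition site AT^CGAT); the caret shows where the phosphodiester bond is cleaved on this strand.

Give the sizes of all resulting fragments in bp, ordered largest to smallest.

PstI sites (CTGCAG) start at positions 10, 82.
PstI cuts after base 5 of each site (before the last base), so after positions 14, 86.
ClaI sites (ATCGAT) start at positions 21, 37, 56.
ClaI cuts after base 2 of each site, so after positions 22, 38, 57.
Combined cut positions: 14, 22, 38, 57, 86.
Linear molecule, 5 cuts → 6 fragments:
  1–14 → 14 bp
  15–22 → 8 bp
  23–38 → 16 bp
  39–57 → 19 bp
  58–86 → 29 bp
  87–97 → 11 bp
Sorted largest to smallest: 29, 19, 16, 14, 11, 8 bp.

29, 19, 16, 14, 11, 8 bp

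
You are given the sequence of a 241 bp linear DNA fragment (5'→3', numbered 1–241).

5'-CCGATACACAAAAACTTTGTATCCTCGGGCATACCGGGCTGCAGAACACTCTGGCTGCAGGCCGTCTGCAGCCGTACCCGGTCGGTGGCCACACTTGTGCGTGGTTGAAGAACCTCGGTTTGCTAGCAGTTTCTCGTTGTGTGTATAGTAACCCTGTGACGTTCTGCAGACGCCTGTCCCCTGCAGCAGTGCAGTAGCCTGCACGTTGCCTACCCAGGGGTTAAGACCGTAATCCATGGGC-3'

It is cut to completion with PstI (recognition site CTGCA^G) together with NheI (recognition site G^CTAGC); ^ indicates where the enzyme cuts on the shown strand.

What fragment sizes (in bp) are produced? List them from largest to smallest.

PstI sites (CTGCAG) start at positions 39, 55, 66, 164, 181.
PstI cuts after base 5 of each site (before the last base), so after positions 43, 59, 70, 168, 185.
The NheI site (GCTAGC) starts at position 122.
NheI cuts after the first base of each site, so after position 122.
Combined cut positions: 43, 59, 70, 122, 168, 185.
Linear molecule, 6 cuts → 7 fragments:
  1–43 → 43 bp
  44–59 → 16 bp
  60–70 → 11 bp
  71–122 → 52 bp
  123–168 → 46 bp
  169–185 → 17 bp
  186–241 → 56 bp
Sorted largest to smallest: 56, 52, 46, 43, 17, 16, 11 bp.

56, 52, 46, 43, 17, 16, 11 bp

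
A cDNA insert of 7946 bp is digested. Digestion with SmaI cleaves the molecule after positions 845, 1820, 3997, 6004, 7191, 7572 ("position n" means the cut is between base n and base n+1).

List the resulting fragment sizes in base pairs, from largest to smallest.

Linear molecule, 6 cuts → 7 fragments:
  845 − 0 = 845 bp
  1820 − 845 = 975 bp
  3997 − 1820 = 2177 bp
  6004 − 3997 = 2007 bp
  7191 − 6004 = 1187 bp
  7572 − 7191 = 381 bp
  7946 − 7572 = 374 bp
Sorted largest to smallest: 2177, 2007, 1187, 975, 845, 381, 374 bp.

2177, 2007, 1187, 975, 845, 381, 374 bp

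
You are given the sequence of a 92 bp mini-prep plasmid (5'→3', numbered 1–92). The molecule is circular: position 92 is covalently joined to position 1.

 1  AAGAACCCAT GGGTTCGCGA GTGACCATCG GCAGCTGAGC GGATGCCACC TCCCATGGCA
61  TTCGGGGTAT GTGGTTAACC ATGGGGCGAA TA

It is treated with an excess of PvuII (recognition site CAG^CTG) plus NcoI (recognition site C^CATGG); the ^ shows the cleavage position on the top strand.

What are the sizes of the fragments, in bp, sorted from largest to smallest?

27, 26, 20, 19 bp

The PvuII site (CAGCTG) starts at position 32.
PvuII cuts after base 3 of each site, so after position 34.
NcoI sites (CCATGG) start at positions 7, 53, 79.
NcoI cuts after the first base of each site, so after positions 7, 53, 79.
Combined cut positions: 7, 34, 53, 79.
Circular molecule, 4 cuts → 4 fragments:
  8–34 → 27 bp
  35–53 → 19 bp
  54–79 → 26 bp
  80–92 then 1–7 → 13 + 7 = 20 bp
Sorted largest to smallest: 27, 26, 20, 19 bp.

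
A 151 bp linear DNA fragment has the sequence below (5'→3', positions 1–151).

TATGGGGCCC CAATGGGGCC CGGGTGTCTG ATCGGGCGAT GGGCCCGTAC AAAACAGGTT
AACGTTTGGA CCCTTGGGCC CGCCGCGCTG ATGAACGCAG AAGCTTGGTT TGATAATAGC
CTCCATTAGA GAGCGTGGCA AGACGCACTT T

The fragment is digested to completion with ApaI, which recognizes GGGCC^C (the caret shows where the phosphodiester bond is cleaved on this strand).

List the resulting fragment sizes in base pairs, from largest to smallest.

71, 35, 25, 11, 9 bp

ApaI sites (GGGCCC) start at positions 5, 16, 41, 76.
ApaI cuts after base 5 of each site (before the last base), so after positions 9, 20, 45, 80.
Linear molecule, 4 cuts → 5 fragments:
  1–9 → 9 bp
  10–20 → 11 bp
  21–45 → 25 bp
  46–80 → 35 bp
  81–151 → 71 bp
Sorted largest to smallest: 71, 35, 25, 11, 9 bp.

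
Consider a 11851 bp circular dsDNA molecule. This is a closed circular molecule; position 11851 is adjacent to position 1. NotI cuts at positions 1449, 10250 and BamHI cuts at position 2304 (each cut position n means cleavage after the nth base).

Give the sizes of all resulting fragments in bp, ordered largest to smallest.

7946, 3050, 855 bp

Combined cut positions (sorted): 1449, 2304, 10250.
Circular molecule, 3 cuts → 3 fragments:
  2304 − 1449 = 855 bp
  10250 − 2304 = 7946 bp
  wrap: 11851 − 10250 + 1449 = 3050 bp
Sorted largest to smallest: 7946, 3050, 855 bp.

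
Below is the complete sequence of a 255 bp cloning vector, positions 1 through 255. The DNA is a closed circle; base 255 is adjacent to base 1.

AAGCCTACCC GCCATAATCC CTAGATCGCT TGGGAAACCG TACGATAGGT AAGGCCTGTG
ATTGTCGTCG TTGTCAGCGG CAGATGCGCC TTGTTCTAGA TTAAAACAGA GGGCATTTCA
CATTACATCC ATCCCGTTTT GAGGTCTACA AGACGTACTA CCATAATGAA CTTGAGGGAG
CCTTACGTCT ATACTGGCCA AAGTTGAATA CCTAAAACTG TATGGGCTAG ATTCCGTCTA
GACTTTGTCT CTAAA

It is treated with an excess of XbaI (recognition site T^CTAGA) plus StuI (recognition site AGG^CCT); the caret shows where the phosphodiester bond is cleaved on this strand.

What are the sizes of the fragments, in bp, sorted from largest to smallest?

XbaI sites (TCTAGA) start at positions 95, 237.
XbaI cuts after the first base of each site, so after positions 95, 237.
The StuI site (AGGCCT) starts at position 52.
StuI cuts after base 3 of each site, so after position 54.
Combined cut positions: 54, 95, 237.
Circular molecule, 3 cuts → 3 fragments:
  55–95 → 41 bp
  96–237 → 142 bp
  238–255 then 1–54 → 18 + 54 = 72 bp
Sorted largest to smallest: 142, 72, 41 bp.

142, 72, 41 bp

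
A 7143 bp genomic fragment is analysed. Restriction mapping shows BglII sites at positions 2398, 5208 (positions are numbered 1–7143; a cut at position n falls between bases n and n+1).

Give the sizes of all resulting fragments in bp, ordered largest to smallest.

2810, 2398, 1935 bp

Linear molecule, 2 cuts → 3 fragments:
  2398 − 0 = 2398 bp
  5208 − 2398 = 2810 bp
  7143 − 5208 = 1935 bp
Sorted largest to smallest: 2810, 2398, 1935 bp.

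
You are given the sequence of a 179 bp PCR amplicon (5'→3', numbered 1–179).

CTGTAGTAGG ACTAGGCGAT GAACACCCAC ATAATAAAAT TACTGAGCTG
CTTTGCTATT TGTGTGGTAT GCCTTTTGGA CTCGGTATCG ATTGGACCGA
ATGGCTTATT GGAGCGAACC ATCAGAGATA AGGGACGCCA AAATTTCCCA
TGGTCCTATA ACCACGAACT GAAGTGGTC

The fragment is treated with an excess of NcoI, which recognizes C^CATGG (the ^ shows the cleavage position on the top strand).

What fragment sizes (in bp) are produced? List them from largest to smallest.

148, 31 bp

The NcoI site (CCATGG) starts at position 148.
NcoI cuts after the first base of each site, so after position 148.
Linear molecule, 1 cut → 2 fragments:
  1–148 → 148 bp
  149–179 → 31 bp
Sorted largest to smallest: 148, 31 bp.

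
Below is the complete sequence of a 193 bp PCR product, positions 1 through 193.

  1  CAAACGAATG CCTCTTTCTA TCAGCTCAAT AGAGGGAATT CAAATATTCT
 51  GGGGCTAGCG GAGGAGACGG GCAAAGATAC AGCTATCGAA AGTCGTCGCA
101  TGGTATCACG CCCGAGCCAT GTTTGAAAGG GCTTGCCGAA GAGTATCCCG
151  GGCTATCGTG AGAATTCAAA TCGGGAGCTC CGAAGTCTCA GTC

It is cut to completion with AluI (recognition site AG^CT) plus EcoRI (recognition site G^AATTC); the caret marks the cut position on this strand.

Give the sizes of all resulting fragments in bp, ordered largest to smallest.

80, 46, 24, 16, 15, 12 bp

AluI sites (AGCT) start at positions 23, 81, 176.
AluI cuts after base 2 of each site, so after positions 24, 82, 177.
EcoRI sites (GAATTC) start at positions 36, 162.
EcoRI cuts after the first base of each site, so after positions 36, 162.
Combined cut positions: 24, 36, 82, 162, 177.
Linear molecule, 5 cuts → 6 fragments:
  1–24 → 24 bp
  25–36 → 12 bp
  37–82 → 46 bp
  83–162 → 80 bp
  163–177 → 15 bp
  178–193 → 16 bp
Sorted largest to smallest: 80, 46, 24, 16, 15, 12 bp.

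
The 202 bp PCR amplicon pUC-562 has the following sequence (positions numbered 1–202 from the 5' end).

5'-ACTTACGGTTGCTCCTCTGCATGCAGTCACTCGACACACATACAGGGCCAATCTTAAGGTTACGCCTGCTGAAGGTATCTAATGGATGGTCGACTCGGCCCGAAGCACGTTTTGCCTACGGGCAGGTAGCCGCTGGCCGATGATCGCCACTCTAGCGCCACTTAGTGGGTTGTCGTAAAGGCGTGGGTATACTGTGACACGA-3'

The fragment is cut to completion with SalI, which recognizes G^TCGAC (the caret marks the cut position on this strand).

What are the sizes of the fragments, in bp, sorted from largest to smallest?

The SalI site (GTCGAC) starts at position 89.
SalI cuts after the first base of each site, so after position 89.
Linear molecule, 1 cut → 2 fragments:
  1–89 → 89 bp
  90–202 → 113 bp
Sorted largest to smallest: 113, 89 bp.

113, 89 bp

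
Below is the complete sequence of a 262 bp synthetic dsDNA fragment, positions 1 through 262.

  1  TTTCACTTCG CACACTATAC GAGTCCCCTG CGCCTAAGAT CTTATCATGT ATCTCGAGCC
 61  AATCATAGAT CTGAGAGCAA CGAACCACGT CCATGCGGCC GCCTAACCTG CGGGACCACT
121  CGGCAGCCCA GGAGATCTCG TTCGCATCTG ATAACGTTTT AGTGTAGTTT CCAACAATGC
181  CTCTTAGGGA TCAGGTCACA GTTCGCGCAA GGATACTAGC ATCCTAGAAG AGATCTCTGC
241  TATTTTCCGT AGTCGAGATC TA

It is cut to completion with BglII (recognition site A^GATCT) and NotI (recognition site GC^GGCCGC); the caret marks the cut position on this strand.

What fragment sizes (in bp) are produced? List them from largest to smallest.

98, 37, 37, 30, 29, 25, 6 bp

BglII sites (AGATCT) start at positions 37, 67, 133, 231, 256.
BglII cuts after the first base of each site, so after positions 37, 67, 133, 231, 256.
The NotI site (GCGGCCGC) starts at position 95.
NotI cuts after base 2 of each site, so after position 96.
Combined cut positions: 37, 67, 96, 133, 231, 256.
Linear molecule, 6 cuts → 7 fragments:
  1–37 → 37 bp
  38–67 → 30 bp
  68–96 → 29 bp
  97–133 → 37 bp
  134–231 → 98 bp
  232–256 → 25 bp
  257–262 → 6 bp
Sorted largest to smallest: 98, 37, 37, 30, 29, 25, 6 bp.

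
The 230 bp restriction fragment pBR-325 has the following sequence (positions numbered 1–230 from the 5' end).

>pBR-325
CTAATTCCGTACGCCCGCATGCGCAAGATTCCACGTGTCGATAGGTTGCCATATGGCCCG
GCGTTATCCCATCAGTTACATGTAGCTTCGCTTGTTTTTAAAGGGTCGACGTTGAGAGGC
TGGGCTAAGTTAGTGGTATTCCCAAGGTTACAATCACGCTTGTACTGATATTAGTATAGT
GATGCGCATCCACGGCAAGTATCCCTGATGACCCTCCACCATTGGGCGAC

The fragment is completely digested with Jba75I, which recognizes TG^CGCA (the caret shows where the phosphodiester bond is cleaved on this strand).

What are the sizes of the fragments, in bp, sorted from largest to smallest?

163, 46, 21 bp

Jba75I sites (TGCGCA) start at positions 20, 183.
Jba75I cuts after base 2 of each site, so after positions 21, 184.
Linear molecule, 2 cuts → 3 fragments:
  1–21 → 21 bp
  22–184 → 163 bp
  185–230 → 46 bp
Sorted largest to smallest: 163, 46, 21 bp.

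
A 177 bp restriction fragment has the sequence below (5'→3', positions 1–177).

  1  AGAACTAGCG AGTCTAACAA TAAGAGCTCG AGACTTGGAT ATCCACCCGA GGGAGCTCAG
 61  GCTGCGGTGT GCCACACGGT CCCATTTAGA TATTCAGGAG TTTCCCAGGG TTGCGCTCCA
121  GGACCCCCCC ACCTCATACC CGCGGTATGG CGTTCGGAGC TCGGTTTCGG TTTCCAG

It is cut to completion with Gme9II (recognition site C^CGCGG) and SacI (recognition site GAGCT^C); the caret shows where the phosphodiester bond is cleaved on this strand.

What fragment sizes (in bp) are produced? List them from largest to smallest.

The Gme9II site (CCGCGG) starts at position 140.
Gme9II cuts after the first base of each site, so after position 140.
SacI sites (GAGCTC) start at positions 24, 53, 157.
SacI cuts after base 5 of each site (before the last base), so after positions 28, 57, 161.
Combined cut positions: 28, 57, 140, 161.
Linear molecule, 4 cuts → 5 fragments:
  1–28 → 28 bp
  29–57 → 29 bp
  58–140 → 83 bp
  141–161 → 21 bp
  162–177 → 16 bp
Sorted largest to smallest: 83, 29, 28, 21, 16 bp.

83, 29, 28, 21, 16 bp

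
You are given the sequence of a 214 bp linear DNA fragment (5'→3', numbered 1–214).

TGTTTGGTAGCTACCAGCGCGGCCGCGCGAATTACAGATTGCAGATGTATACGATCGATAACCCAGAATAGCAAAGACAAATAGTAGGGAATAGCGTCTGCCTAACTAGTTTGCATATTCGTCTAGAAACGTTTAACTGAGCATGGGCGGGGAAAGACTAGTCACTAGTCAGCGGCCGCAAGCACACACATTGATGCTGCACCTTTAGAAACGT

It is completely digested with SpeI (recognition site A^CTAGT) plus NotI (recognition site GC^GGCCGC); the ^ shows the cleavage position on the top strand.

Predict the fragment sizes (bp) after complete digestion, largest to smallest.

SpeI sites (ACTAGT) start at positions 105, 157, 164.
SpeI cuts after the first base of each site, so after positions 105, 157, 164.
NotI sites (GCGGCCGC) start at positions 19, 172.
NotI cuts after base 2 of each site, so after positions 20, 173.
Combined cut positions: 20, 105, 157, 164, 173.
Linear molecule, 5 cuts → 6 fragments:
  1–20 → 20 bp
  21–105 → 85 bp
  106–157 → 52 bp
  158–164 → 7 bp
  165–173 → 9 bp
  174–214 → 41 bp
Sorted largest to smallest: 85, 52, 41, 20, 9, 7 bp.

85, 52, 41, 20, 9, 7 bp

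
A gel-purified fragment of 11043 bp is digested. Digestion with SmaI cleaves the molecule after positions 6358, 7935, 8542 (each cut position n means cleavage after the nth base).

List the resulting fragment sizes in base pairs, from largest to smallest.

Linear molecule, 3 cuts → 4 fragments:
  6358 − 0 = 6358 bp
  7935 − 6358 = 1577 bp
  8542 − 7935 = 607 bp
  11043 − 8542 = 2501 bp
Sorted largest to smallest: 6358, 2501, 1577, 607 bp.

6358, 2501, 1577, 607 bp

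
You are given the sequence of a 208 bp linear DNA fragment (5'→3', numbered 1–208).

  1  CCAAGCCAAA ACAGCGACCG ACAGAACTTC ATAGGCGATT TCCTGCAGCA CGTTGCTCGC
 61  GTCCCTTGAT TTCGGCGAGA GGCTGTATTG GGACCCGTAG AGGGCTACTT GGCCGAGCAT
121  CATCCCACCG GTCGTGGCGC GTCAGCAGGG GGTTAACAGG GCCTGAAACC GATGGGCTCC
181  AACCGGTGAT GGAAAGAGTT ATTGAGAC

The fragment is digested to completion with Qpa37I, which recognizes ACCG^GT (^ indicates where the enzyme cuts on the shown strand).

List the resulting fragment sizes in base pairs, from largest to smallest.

Qpa37I sites (ACCGGT) start at positions 127, 182.
Qpa37I cuts after base 4 of each site, so after positions 130, 185.
Linear molecule, 2 cuts → 3 fragments:
  1–130 → 130 bp
  131–185 → 55 bp
  186–208 → 23 bp
Sorted largest to smallest: 130, 55, 23 bp.

130, 55, 23 bp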